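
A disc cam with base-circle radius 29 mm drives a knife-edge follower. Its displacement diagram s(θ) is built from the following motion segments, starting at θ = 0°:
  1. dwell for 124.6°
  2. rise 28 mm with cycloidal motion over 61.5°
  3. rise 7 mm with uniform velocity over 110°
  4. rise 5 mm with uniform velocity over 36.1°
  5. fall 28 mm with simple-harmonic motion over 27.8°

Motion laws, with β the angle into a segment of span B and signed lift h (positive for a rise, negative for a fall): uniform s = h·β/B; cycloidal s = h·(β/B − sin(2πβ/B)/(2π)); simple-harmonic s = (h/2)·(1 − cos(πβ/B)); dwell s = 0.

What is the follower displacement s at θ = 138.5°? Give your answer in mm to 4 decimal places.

seg 1 [0°–124.6°] dwell: s stays 0.0000
seg 2 [124.6°–186.1°] cycloidal, h=28: θ=138.5° here. β=13.9, B=61.5. 28·(0.2260 − sin(2π·0.2260)/(2π)) = 1.9226 → s = 1.9226

1.9226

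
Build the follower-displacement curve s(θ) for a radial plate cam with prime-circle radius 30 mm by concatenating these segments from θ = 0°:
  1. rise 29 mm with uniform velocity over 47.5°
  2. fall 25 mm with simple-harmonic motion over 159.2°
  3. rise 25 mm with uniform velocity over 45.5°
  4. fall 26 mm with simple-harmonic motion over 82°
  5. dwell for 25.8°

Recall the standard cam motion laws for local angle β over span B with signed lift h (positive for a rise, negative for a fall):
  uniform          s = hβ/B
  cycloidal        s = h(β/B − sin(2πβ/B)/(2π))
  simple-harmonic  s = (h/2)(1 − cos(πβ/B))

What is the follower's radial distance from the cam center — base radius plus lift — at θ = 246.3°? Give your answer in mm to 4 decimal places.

seg 1 [0°–47.5°] uniform, h=29: full span → s += 29 → s = 29.0000
seg 2 [47.5°–206.7°] simple-harmonic, h=-25: full span → s += -25 → s = 4.0000
seg 3 [206.7°–252.2°] uniform, h=25: θ=246.3° here. β=39.6, B=45.5. 25·39.6/45.5 = 21.7582 → s = 25.7582
radial distance = base radius + s = 30 + 25.7582 = 55.7582

55.7582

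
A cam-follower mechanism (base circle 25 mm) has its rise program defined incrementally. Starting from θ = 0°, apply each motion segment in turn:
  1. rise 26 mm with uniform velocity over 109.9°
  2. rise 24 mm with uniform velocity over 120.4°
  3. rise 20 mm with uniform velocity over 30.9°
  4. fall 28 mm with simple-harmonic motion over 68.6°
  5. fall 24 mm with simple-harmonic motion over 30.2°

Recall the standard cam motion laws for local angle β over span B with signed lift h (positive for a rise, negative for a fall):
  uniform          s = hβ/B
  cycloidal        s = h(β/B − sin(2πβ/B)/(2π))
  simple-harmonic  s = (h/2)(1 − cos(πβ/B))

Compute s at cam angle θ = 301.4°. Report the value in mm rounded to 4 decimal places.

seg 1 [0°–109.9°] uniform, h=26: full span → s += 26 → s = 26.0000
seg 2 [109.9°–230.3°] uniform, h=24: full span → s += 24 → s = 50.0000
seg 3 [230.3°–261.2°] uniform, h=20: full span → s += 20 → s = 70.0000
seg 4 [261.2°–329.8°] simple-harmonic, h=-28: θ=301.4° here. β=40.2, B=68.6. -28/2·(1 − cos(π·0.5860)) = -17.7369 → s = 52.2631

52.2631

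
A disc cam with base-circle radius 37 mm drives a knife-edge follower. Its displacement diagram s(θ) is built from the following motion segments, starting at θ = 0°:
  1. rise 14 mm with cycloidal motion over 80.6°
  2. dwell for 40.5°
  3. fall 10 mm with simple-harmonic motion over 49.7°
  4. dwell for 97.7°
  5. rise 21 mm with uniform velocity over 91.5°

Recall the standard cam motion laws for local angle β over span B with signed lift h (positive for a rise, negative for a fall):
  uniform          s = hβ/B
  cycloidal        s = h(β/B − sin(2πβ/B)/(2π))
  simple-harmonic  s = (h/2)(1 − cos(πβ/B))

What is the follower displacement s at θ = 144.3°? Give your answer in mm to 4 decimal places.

seg 1 [0°–80.6°] cycloidal, h=14: full span → s += 14 → s = 14.0000
seg 2 [80.6°–121.1°] dwell: s stays 14.0000
seg 3 [121.1°–170.8°] simple-harmonic, h=-10: θ=144.3° here. β=23.2, B=49.7. -10/2·(1 − cos(π·0.4668)) = -4.4795 → s = 9.5205

9.5205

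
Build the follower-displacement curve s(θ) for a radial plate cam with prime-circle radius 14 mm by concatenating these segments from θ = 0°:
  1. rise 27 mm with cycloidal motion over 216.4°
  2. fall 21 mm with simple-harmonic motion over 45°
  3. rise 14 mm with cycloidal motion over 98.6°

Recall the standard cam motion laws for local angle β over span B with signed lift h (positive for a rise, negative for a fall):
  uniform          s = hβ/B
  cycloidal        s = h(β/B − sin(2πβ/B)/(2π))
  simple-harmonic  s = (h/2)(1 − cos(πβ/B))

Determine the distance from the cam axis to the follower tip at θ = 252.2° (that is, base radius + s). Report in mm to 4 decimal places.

seg 1 [0°–216.4°] cycloidal, h=27: full span → s += 27 → s = 27.0000
seg 2 [216.4°–261.4°] simple-harmonic, h=-21: θ=252.2° here. β=35.8, B=45. -21/2·(1 − cos(π·0.7956)) = -18.9077 → s = 8.0923
radial distance = base radius + s = 14 + 8.0923 = 22.0923

22.0923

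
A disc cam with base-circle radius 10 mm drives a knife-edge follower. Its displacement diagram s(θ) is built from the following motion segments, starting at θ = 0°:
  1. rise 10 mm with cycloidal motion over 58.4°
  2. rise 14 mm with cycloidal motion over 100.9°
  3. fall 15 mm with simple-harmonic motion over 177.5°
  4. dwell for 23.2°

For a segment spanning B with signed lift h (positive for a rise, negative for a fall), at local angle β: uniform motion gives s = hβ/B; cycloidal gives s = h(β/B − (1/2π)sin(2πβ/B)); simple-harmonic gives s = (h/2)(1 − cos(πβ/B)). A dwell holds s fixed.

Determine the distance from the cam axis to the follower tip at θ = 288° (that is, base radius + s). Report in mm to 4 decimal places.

seg 1 [0°–58.4°] cycloidal, h=10: full span → s += 10 → s = 10.0000
seg 2 [58.4°–159.3°] cycloidal, h=14: full span → s += 14 → s = 24.0000
seg 3 [159.3°–336.8°] simple-harmonic, h=-15: θ=288° here. β=128.7, B=177.5. -15/2·(1 − cos(π·0.7251)) = -12.3721 → s = 11.6279
radial distance = base radius + s = 10 + 11.6279 = 21.6279

21.6279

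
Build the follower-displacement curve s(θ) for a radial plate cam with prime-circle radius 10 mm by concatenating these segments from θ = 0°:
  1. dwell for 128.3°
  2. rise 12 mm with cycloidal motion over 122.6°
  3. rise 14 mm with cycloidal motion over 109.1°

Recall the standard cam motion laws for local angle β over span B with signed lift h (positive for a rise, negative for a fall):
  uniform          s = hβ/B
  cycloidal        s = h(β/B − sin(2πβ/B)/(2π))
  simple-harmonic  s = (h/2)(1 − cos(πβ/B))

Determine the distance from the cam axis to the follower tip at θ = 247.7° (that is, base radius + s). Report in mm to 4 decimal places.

seg 1 [0°–128.3°] dwell: s stays 0.0000
seg 2 [128.3°–250.9°] cycloidal, h=12: θ=247.7° here. β=119.4, B=122.6. 12·(0.9739 − sin(2π·0.9739)/(2π)) = 11.9986 → s = 11.9986
radial distance = base radius + s = 10 + 11.9986 = 21.9986

21.9986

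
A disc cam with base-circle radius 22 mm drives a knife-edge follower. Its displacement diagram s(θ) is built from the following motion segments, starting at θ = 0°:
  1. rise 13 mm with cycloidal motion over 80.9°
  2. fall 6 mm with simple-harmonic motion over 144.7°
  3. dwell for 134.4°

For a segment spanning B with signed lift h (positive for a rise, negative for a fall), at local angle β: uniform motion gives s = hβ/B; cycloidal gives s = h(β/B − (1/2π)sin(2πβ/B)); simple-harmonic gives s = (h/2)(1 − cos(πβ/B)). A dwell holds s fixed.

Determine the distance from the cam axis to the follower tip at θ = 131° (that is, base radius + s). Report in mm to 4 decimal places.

seg 1 [0°–80.9°] cycloidal, h=13: full span → s += 13 → s = 13.0000
seg 2 [80.9°–225.6°] simple-harmonic, h=-6: θ=131° here. β=50.1, B=144.7. -6/2·(1 − cos(π·0.3462)) = -1.6065 → s = 11.3935
radial distance = base radius + s = 22 + 11.3935 = 33.3935

33.3935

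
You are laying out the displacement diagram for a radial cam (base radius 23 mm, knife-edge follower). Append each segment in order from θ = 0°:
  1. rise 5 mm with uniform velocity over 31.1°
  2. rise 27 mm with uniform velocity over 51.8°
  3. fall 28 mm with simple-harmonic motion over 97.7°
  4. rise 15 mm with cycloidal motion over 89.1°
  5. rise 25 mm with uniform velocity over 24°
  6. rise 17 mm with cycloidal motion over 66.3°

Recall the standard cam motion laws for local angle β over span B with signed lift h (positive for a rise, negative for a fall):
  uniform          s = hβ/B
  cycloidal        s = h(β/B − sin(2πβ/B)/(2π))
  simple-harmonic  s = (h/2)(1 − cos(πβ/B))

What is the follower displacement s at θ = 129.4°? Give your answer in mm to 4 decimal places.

seg 1 [0°–31.1°] uniform, h=5: full span → s += 5 → s = 5.0000
seg 2 [31.1°–82.9°] uniform, h=27: full span → s += 27 → s = 32.0000
seg 3 [82.9°–180.6°] simple-harmonic, h=-28: θ=129.4° here. β=46.5, B=97.7. -28/2·(1 − cos(π·0.4759)) = -12.9431 → s = 19.0569

19.0569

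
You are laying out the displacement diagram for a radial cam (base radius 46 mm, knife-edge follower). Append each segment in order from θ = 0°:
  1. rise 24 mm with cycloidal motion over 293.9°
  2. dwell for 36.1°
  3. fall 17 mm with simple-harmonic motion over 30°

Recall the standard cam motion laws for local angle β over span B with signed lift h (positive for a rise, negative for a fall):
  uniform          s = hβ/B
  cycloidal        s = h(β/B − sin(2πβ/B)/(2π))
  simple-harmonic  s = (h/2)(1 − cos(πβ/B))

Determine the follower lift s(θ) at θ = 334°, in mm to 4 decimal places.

seg 1 [0°–293.9°] cycloidal, h=24: full span → s += 24 → s = 24.0000
seg 2 [293.9°–330°] dwell: s stays 24.0000
seg 3 [330°–360°] simple-harmonic, h=-17: θ=334° here. β=4, B=30. -17/2·(1 − cos(π·0.1333)) = -0.7349 → s = 23.2651

23.2651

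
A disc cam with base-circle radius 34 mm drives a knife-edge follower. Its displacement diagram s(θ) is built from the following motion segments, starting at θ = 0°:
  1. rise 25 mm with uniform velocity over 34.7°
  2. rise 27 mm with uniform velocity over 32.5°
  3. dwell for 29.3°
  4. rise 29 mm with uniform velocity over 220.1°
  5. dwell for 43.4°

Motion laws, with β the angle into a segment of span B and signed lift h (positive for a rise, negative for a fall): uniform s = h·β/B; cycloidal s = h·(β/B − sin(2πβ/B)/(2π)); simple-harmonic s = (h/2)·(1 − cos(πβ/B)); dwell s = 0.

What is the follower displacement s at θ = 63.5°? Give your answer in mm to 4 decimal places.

seg 1 [0°–34.7°] uniform, h=25: full span → s += 25 → s = 25.0000
seg 2 [34.7°–67.2°] uniform, h=27: θ=63.5° here. β=28.8, B=32.5. 27·28.8/32.5 = 23.9262 → s = 48.9262

48.9262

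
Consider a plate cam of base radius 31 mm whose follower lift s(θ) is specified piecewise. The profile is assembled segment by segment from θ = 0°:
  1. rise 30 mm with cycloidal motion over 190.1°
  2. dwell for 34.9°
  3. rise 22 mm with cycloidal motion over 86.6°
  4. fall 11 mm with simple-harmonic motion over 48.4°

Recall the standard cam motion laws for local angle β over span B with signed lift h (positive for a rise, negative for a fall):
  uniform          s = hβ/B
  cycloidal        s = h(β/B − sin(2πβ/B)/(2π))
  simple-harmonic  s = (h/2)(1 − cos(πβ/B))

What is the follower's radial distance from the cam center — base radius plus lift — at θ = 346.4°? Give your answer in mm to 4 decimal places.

seg 1 [0°–190.1°] cycloidal, h=30: full span → s += 30 → s = 30.0000
seg 2 [190.1°–225°] dwell: s stays 30.0000
seg 3 [225°–311.6°] cycloidal, h=22: full span → s += 22 → s = 52.0000
seg 4 [311.6°–360°] simple-harmonic, h=-11: θ=346.4° here. β=34.8, B=48.4. -11/2·(1 − cos(π·0.7190)) = -8.9926 → s = 43.0074
radial distance = base radius + s = 31 + 43.0074 = 74.0074

74.0074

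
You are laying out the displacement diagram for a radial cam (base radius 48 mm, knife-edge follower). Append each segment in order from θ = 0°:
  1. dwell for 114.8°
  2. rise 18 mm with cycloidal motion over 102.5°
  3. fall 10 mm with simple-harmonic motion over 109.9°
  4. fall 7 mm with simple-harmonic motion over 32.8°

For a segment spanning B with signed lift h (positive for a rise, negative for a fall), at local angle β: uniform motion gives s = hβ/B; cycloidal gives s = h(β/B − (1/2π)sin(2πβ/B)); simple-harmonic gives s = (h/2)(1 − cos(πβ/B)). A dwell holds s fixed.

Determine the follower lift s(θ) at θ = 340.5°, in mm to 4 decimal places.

seg 1 [0°–114.8°] dwell: s stays 0.0000
seg 2 [114.8°–217.3°] cycloidal, h=18: full span → s += 18 → s = 18.0000
seg 3 [217.3°–327.2°] simple-harmonic, h=-10: full span → s += -10 → s = 8.0000
seg 4 [327.2°–360°] simple-harmonic, h=-7: θ=340.5° here. β=13.3, B=32.8. -7/2·(1 − cos(π·0.4055)) = -2.4760 → s = 5.5240

5.5240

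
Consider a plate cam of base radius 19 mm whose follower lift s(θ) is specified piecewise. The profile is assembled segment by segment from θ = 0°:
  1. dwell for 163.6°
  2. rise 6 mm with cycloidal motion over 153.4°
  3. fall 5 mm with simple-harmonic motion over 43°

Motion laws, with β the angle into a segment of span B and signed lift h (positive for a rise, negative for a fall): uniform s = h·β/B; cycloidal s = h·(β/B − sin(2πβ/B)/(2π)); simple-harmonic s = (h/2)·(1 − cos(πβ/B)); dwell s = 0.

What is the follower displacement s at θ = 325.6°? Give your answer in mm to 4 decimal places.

seg 1 [0°–163.6°] dwell: s stays 0.0000
seg 2 [163.6°–317°] cycloidal, h=6: full span → s += 6 → s = 6.0000
seg 3 [317°–360°] simple-harmonic, h=-5: θ=325.6° here. β=8.6, B=43. -5/2·(1 − cos(π·0.2000)) = -0.4775 → s = 5.5225

5.5225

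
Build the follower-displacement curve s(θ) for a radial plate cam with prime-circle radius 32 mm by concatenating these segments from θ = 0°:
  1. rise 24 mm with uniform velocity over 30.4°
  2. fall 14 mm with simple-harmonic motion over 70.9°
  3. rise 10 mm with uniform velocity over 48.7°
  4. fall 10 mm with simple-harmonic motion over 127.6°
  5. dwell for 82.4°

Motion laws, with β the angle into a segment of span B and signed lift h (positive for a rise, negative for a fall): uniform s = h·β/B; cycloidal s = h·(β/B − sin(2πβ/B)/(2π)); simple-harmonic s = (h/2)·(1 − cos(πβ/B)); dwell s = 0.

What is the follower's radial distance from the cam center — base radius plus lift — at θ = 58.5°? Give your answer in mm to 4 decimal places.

seg 1 [0°–30.4°] uniform, h=24: full span → s += 24 → s = 24.0000
seg 2 [30.4°–101.3°] simple-harmonic, h=-14: θ=58.5° here. β=28.1, B=70.9. -14/2·(1 − cos(π·0.3963)) = -4.7603 → s = 19.2397
radial distance = base radius + s = 32 + 19.2397 = 51.2397

51.2397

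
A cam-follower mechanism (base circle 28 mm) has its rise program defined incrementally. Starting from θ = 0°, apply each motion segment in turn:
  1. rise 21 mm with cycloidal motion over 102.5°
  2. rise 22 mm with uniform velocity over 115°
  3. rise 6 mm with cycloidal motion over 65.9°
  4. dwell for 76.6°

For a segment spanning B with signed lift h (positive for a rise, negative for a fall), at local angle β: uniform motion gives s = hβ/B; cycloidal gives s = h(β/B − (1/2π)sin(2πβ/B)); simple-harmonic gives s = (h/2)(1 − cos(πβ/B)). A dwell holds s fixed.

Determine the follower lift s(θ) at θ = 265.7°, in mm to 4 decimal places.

seg 1 [0°–102.5°] cycloidal, h=21: full span → s += 21 → s = 21.0000
seg 2 [102.5°–217.5°] uniform, h=22: full span → s += 22 → s = 43.0000
seg 3 [217.5°–283.4°] cycloidal, h=6: θ=265.7° here. β=48.2, B=65.9. 6·(0.7314 − sin(2π·0.7314)/(2π)) = 5.3369 → s = 48.3369

48.3369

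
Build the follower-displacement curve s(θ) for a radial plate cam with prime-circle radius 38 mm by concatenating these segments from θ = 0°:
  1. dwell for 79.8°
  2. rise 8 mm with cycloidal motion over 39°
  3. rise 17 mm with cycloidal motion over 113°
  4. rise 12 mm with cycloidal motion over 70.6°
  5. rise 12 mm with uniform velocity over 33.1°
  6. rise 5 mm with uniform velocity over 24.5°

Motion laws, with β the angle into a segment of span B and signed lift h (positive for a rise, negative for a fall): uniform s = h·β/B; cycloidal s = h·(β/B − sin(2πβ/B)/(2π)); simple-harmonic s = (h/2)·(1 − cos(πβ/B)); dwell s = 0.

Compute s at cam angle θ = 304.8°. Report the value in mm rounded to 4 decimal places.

seg 1 [0°–79.8°] dwell: s stays 0.0000
seg 2 [79.8°–118.8°] cycloidal, h=8: full span → s += 8 → s = 8.0000
seg 3 [118.8°–231.8°] cycloidal, h=17: full span → s += 17 → s = 25.0000
seg 4 [231.8°–302.4°] cycloidal, h=12: full span → s += 12 → s = 37.0000
seg 5 [302.4°–335.5°] uniform, h=12: θ=304.8° here. β=2.4, B=33.1. 12·2.4/33.1 = 0.8701 → s = 37.8701

37.8701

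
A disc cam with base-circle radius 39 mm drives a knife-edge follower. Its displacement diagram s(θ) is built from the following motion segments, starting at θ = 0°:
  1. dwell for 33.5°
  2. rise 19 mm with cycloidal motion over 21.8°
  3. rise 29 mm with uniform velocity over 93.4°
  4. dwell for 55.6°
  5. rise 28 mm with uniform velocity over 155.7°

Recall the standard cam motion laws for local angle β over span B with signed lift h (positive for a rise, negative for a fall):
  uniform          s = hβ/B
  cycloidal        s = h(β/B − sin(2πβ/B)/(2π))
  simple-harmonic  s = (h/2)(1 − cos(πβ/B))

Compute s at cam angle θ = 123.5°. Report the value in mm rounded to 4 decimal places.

seg 1 [0°–33.5°] dwell: s stays 0.0000
seg 2 [33.5°–55.3°] cycloidal, h=19: full span → s += 19 → s = 19.0000
seg 3 [55.3°–148.7°] uniform, h=29: θ=123.5° here. β=68.2, B=93.4. 29·68.2/93.4 = 21.1756 → s = 40.1756

40.1756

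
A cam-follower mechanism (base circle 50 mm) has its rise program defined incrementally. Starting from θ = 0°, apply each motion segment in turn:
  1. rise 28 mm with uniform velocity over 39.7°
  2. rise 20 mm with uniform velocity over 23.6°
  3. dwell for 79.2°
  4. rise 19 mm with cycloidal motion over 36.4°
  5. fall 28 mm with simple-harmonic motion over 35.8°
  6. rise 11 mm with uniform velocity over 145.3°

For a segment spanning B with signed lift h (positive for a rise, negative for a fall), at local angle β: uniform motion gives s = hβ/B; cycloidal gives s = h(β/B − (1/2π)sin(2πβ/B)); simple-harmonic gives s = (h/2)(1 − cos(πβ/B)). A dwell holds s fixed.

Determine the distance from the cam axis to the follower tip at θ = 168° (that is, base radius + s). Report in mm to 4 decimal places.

seg 1 [0°–39.7°] uniform, h=28: full span → s += 28 → s = 28.0000
seg 2 [39.7°–63.3°] uniform, h=20: full span → s += 20 → s = 48.0000
seg 3 [63.3°–142.5°] dwell: s stays 48.0000
seg 4 [142.5°–178.9°] cycloidal, h=19: θ=168° here. β=25.5, B=36.4. 19·(0.7005 − sin(2π·0.7005)/(2π)) = 16.1896 → s = 64.1896
radial distance = base radius + s = 50 + 64.1896 = 114.1896

114.1896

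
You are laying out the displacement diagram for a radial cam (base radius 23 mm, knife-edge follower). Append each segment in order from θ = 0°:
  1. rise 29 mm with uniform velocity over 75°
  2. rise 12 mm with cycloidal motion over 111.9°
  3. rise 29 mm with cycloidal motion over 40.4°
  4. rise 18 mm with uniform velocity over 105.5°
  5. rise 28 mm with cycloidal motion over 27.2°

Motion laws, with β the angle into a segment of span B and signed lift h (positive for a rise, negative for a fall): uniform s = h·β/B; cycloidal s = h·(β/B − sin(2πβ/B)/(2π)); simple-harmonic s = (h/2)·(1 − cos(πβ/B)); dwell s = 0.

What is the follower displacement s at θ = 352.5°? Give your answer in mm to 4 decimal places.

seg 1 [0°–75°] uniform, h=29: full span → s += 29 → s = 29.0000
seg 2 [75°–186.9°] cycloidal, h=12: full span → s += 12 → s = 41.0000
seg 3 [186.9°–227.3°] cycloidal, h=29: full span → s += 29 → s = 70.0000
seg 4 [227.3°–332.8°] uniform, h=18: full span → s += 18 → s = 88.0000
seg 5 [332.8°–360°] cycloidal, h=28: θ=352.5° here. β=19.7, B=27.2. 28·(0.7243 − sin(2π·0.7243)/(2π)) = 24.6776 → s = 112.6776

112.6776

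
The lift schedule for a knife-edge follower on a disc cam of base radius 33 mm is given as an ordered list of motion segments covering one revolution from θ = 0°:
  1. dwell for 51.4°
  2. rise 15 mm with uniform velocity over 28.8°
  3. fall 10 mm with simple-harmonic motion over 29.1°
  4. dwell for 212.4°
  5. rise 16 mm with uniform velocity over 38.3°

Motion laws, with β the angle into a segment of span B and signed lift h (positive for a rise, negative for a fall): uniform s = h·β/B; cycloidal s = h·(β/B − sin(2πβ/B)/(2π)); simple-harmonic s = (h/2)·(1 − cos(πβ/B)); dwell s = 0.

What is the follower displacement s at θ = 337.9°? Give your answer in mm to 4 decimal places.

seg 1 [0°–51.4°] dwell: s stays 0.0000
seg 2 [51.4°–80.2°] uniform, h=15: full span → s += 15 → s = 15.0000
seg 3 [80.2°–109.3°] simple-harmonic, h=-10: full span → s += -10 → s = 5.0000
seg 4 [109.3°–321.7°] dwell: s stays 5.0000
seg 5 [321.7°–360°] uniform, h=16: θ=337.9° here. β=16.2, B=38.3. 16·16.2/38.3 = 6.7676 → s = 11.7676

11.7676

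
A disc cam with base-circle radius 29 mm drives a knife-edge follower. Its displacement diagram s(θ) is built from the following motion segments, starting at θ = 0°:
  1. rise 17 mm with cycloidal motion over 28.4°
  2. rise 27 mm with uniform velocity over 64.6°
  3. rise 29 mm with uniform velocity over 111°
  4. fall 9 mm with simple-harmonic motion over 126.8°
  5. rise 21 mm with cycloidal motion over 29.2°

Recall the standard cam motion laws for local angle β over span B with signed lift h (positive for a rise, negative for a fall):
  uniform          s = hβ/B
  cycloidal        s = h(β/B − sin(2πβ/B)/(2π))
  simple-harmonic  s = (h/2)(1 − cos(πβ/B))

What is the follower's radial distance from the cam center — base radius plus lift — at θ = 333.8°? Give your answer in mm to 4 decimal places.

seg 1 [0°–28.4°] cycloidal, h=17: full span → s += 17 → s = 17.0000
seg 2 [28.4°–93°] uniform, h=27: full span → s += 27 → s = 44.0000
seg 3 [93°–204°] uniform, h=29: full span → s += 29 → s = 73.0000
seg 4 [204°–330.8°] simple-harmonic, h=-9: full span → s += -9 → s = 64.0000
seg 5 [330.8°–360°] cycloidal, h=21: θ=333.8° here. β=3, B=29.2. 21·(0.1027 − sin(2π·0.1027)/(2π)) = 0.1468 → s = 64.1468
radial distance = base radius + s = 29 + 64.1468 = 93.1468

93.1468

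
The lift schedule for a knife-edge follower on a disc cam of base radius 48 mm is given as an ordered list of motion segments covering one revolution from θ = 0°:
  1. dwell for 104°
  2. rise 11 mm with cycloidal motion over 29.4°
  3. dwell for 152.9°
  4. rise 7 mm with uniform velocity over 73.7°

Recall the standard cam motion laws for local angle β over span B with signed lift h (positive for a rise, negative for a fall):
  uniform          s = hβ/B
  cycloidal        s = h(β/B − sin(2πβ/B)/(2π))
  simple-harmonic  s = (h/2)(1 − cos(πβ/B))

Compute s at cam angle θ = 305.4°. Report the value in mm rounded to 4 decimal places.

seg 1 [0°–104°] dwell: s stays 0.0000
seg 2 [104°–133.4°] cycloidal, h=11: full span → s += 11 → s = 11.0000
seg 3 [133.4°–286.3°] dwell: s stays 11.0000
seg 4 [286.3°–360°] uniform, h=7: θ=305.4° here. β=19.1, B=73.7. 7·19.1/73.7 = 1.8141 → s = 12.8141

12.8141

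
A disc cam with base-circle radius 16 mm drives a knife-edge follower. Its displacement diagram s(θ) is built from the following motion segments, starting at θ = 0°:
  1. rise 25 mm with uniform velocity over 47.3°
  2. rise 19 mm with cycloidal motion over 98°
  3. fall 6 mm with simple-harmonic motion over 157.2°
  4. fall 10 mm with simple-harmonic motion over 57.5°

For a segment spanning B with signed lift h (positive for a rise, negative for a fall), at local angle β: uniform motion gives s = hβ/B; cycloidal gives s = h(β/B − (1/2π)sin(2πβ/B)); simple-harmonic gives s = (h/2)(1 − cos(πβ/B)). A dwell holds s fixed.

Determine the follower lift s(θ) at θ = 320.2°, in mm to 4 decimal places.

seg 1 [0°–47.3°] uniform, h=25: full span → s += 25 → s = 25.0000
seg 2 [47.3°–145.3°] cycloidal, h=19: full span → s += 19 → s = 44.0000
seg 3 [145.3°–302.5°] simple-harmonic, h=-6: full span → s += -6 → s = 38.0000
seg 4 [302.5°–360°] simple-harmonic, h=-10: θ=320.2° here. β=17.7, B=57.5. -10/2·(1 − cos(π·0.3078)) = -2.1614 → s = 35.8386

35.8386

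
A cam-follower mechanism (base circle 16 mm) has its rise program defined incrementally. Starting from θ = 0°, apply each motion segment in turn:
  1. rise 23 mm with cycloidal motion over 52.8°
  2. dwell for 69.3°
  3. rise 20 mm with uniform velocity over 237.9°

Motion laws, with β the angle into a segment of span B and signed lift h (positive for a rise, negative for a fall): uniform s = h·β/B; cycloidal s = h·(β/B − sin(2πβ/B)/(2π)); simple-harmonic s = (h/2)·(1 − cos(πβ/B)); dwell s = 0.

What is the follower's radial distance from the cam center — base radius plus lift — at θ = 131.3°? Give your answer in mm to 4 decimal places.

seg 1 [0°–52.8°] cycloidal, h=23: full span → s += 23 → s = 23.0000
seg 2 [52.8°–122.1°] dwell: s stays 23.0000
seg 3 [122.1°–360°] uniform, h=20: θ=131.3° here. β=9.2, B=237.9. 20·9.2/237.9 = 0.7734 → s = 23.7734
radial distance = base radius + s = 16 + 23.7734 = 39.7734

39.7734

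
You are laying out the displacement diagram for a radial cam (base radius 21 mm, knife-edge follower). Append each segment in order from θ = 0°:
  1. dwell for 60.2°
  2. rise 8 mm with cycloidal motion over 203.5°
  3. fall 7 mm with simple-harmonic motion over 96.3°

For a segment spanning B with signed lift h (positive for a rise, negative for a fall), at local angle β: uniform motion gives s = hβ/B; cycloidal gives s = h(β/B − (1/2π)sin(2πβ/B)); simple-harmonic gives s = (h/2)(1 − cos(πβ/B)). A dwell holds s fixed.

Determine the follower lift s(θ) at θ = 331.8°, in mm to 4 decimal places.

seg 1 [0°–60.2°] dwell: s stays 0.0000
seg 2 [60.2°–263.7°] cycloidal, h=8: full span → s += 8 → s = 8.0000
seg 3 [263.7°–360°] simple-harmonic, h=-7: θ=331.8° here. β=68.1, B=96.3. -7/2·(1 − cos(π·0.7072)) = -5.6205 → s = 2.3795

2.3795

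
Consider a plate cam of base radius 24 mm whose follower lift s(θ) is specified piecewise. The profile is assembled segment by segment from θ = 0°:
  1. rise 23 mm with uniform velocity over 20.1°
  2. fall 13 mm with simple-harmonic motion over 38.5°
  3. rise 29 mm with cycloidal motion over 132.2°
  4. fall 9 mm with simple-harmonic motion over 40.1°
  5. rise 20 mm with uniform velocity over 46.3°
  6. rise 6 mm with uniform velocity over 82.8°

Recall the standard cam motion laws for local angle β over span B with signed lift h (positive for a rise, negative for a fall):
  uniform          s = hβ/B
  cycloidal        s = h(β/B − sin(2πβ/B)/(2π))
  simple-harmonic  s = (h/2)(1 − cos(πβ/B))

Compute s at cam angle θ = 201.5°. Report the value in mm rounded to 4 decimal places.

seg 1 [0°–20.1°] uniform, h=23: full span → s += 23 → s = 23.0000
seg 2 [20.1°–58.6°] simple-harmonic, h=-13: full span → s += -13 → s = 10.0000
seg 3 [58.6°–190.8°] cycloidal, h=29: full span → s += 29 → s = 39.0000
seg 4 [190.8°–230.9°] simple-harmonic, h=-9: θ=201.5° here. β=10.7, B=40.1. -9/2·(1 − cos(π·0.2668)) = -1.4907 → s = 37.5093

37.5093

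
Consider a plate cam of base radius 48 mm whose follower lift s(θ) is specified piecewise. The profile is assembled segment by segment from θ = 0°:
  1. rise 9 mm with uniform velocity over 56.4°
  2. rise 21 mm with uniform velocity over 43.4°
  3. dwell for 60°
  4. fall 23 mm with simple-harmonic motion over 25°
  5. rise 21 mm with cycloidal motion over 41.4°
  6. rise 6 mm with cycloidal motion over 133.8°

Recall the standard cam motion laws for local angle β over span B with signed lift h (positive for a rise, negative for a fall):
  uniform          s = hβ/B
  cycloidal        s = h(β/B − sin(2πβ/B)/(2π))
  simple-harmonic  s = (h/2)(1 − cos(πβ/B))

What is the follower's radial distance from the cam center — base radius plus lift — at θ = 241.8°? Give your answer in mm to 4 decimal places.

seg 1 [0°–56.4°] uniform, h=9: full span → s += 9 → s = 9.0000
seg 2 [56.4°–99.8°] uniform, h=21: full span → s += 21 → s = 30.0000
seg 3 [99.8°–159.8°] dwell: s stays 30.0000
seg 4 [159.8°–184.8°] simple-harmonic, h=-23: full span → s += -23 → s = 7.0000
seg 5 [184.8°–226.2°] cycloidal, h=21: full span → s += 21 → s = 28.0000
seg 6 [226.2°–360°] cycloidal, h=6: θ=241.8° here. β=15.6, B=133.8. 6·(0.1166 − sin(2π·0.1166)/(2π)) = 0.0609 → s = 28.0609
radial distance = base radius + s = 48 + 28.0609 = 76.0609

76.0609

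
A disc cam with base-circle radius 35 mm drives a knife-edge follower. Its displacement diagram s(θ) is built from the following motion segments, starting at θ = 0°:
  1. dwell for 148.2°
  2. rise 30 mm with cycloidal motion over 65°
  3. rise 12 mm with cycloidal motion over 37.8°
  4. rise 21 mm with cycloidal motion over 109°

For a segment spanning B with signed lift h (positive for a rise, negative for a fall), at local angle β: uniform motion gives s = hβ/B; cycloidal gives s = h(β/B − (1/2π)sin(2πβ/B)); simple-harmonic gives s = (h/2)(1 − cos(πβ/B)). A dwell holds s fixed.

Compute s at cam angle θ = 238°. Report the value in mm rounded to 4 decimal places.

seg 1 [0°–148.2°] dwell: s stays 0.0000
seg 2 [148.2°–213.2°] cycloidal, h=30: full span → s += 30 → s = 30.0000
seg 3 [213.2°–251°] cycloidal, h=12: θ=238° here. β=24.8, B=37.8. 12·(0.6561 − sin(2π·0.6561)/(2π)) = 9.4599 → s = 39.4599

39.4599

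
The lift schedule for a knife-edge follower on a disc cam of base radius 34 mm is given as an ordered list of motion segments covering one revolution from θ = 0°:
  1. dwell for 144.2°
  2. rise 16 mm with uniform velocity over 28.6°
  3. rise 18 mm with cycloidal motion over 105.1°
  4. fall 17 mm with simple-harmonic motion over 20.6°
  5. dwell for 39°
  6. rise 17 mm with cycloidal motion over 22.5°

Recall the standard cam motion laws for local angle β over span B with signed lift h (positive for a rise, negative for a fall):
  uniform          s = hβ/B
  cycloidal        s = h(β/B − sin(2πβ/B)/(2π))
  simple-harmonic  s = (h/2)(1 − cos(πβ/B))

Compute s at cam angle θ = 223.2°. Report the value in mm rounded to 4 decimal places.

seg 1 [0°–144.2°] dwell: s stays 0.0000
seg 2 [144.2°–172.8°] uniform, h=16: full span → s += 16 → s = 16.0000
seg 3 [172.8°–277.9°] cycloidal, h=18: θ=223.2° here. β=50.4, B=105.1. 18·(0.4795 − sin(2π·0.4795)/(2π)) = 8.2646 → s = 24.2646

24.2646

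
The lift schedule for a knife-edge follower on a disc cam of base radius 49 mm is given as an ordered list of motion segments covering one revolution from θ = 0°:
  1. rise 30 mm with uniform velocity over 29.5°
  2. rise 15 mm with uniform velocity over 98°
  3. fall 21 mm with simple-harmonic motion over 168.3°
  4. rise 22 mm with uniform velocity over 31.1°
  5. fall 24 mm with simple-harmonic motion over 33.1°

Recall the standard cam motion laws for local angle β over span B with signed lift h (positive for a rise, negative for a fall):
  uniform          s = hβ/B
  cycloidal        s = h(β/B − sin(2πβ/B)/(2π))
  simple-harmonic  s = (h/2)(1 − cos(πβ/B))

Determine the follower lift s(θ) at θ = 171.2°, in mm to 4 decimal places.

seg 1 [0°–29.5°] uniform, h=30: full span → s += 30 → s = 30.0000
seg 2 [29.5°–127.5°] uniform, h=15: full span → s += 15 → s = 45.0000
seg 3 [127.5°–295.8°] simple-harmonic, h=-21: θ=171.2° here. β=43.7, B=168.3. -21/2·(1 − cos(π·0.2597)) = -3.3040 → s = 41.6960

41.6960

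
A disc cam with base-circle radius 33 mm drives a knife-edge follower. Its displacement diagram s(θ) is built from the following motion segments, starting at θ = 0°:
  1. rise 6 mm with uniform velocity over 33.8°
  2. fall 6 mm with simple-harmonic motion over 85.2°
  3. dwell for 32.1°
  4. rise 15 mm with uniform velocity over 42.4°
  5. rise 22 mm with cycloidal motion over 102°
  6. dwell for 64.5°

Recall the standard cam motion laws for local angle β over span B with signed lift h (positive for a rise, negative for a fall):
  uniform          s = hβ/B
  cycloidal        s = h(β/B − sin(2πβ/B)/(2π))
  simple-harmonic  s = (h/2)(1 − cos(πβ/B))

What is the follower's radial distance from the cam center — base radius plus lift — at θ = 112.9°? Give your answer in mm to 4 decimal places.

seg 1 [0°–33.8°] uniform, h=6: full span → s += 6 → s = 6.0000
seg 2 [33.8°–119°] simple-harmonic, h=-6: θ=112.9° here. β=79.1, B=85.2. -6/2·(1 − cos(π·0.9284)) = -5.9244 → s = 0.0756
radial distance = base radius + s = 33 + 0.0756 = 33.0756

33.0756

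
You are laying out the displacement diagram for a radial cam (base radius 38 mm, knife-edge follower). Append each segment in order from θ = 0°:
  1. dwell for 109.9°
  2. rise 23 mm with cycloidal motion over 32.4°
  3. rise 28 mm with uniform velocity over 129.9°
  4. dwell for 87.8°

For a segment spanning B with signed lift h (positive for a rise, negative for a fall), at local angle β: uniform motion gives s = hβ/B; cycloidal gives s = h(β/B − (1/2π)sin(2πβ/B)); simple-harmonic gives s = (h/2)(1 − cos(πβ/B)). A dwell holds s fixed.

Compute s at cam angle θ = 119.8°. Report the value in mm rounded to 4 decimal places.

seg 1 [0°–109.9°] dwell: s stays 0.0000
seg 2 [109.9°–142.3°] cycloidal, h=23: θ=119.8° here. β=9.9, B=32.4. 23·(0.3056 − sin(2π·0.3056)/(2π)) = 3.5880 → s = 3.5880

3.5880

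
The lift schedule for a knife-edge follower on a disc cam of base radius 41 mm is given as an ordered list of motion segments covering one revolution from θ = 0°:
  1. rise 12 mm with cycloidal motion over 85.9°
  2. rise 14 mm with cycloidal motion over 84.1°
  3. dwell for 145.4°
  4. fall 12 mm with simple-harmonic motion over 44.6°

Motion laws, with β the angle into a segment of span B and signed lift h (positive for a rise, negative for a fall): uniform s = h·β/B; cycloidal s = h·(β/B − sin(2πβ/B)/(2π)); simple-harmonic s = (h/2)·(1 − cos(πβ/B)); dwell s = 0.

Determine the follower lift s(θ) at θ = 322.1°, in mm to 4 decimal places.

seg 1 [0°–85.9°] cycloidal, h=12: full span → s += 12 → s = 12.0000
seg 2 [85.9°–170°] cycloidal, h=14: full span → s += 14 → s = 26.0000
seg 3 [170°–315.4°] dwell: s stays 26.0000
seg 4 [315.4°–360°] simple-harmonic, h=-12: θ=322.1° here. β=6.7, B=44.6. -12/2·(1 − cos(π·0.1502)) = -0.6559 → s = 25.3441

25.3441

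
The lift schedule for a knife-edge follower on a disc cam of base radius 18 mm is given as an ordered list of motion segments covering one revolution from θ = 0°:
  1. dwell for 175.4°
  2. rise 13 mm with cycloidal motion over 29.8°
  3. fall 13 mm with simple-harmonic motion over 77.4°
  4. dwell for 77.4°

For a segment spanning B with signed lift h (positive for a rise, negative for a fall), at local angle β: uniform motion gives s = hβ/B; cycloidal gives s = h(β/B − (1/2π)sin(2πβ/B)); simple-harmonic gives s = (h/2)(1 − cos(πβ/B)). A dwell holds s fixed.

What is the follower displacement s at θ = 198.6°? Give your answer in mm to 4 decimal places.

seg 1 [0°–175.4°] dwell: s stays 0.0000
seg 2 [175.4°–205.2°] cycloidal, h=13: θ=198.6° here. β=23.2, B=29.8. 13·(0.7785 − sin(2π·0.7785)/(2π)) = 12.1567 → s = 12.1567

12.1567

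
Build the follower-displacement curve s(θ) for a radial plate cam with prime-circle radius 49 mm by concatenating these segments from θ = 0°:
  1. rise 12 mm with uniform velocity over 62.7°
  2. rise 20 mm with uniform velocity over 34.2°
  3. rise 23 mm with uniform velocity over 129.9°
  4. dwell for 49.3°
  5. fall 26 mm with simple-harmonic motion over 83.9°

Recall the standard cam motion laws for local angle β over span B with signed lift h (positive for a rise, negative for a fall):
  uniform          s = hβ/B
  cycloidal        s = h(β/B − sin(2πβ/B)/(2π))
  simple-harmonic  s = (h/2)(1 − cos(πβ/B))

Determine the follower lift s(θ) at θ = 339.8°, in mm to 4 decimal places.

seg 1 [0°–62.7°] uniform, h=12: full span → s += 12 → s = 12.0000
seg 2 [62.7°–96.9°] uniform, h=20: full span → s += 20 → s = 32.0000
seg 3 [96.9°–226.8°] uniform, h=23: full span → s += 23 → s = 55.0000
seg 4 [226.8°–276.1°] dwell: s stays 55.0000
seg 5 [276.1°–360°] simple-harmonic, h=-26: θ=339.8° here. β=63.7, B=83.9. -26/2·(1 − cos(π·0.7592)) = -22.4552 → s = 32.5448

32.5448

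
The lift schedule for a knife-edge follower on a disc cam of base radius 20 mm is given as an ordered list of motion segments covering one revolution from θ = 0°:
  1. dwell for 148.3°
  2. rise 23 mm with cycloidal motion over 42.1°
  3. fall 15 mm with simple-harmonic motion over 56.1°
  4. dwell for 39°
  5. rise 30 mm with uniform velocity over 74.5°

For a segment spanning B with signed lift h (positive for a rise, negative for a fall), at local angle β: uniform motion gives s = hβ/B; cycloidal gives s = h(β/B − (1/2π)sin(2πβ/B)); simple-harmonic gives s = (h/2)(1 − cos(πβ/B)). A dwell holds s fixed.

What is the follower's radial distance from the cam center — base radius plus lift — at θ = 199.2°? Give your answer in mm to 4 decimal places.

seg 1 [0°–148.3°] dwell: s stays 0.0000
seg 2 [148.3°–190.4°] cycloidal, h=23: full span → s += 23 → s = 23.0000
seg 3 [190.4°–246.5°] simple-harmonic, h=-15: θ=199.2° here. β=8.8, B=56.1. -15/2·(1 − cos(π·0.1569)) = -0.8924 → s = 22.1076
radial distance = base radius + s = 20 + 22.1076 = 42.1076

42.1076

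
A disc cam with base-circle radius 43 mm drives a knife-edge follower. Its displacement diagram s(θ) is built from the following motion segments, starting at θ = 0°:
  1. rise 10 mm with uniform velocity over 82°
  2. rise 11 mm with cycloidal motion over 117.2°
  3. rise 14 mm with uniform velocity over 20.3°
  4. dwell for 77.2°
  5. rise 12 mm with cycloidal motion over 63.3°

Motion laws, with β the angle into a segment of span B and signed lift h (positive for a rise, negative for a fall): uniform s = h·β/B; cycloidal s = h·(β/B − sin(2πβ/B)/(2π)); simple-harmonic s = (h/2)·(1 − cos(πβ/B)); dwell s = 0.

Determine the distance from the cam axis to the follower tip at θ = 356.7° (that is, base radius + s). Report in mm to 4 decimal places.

seg 1 [0°–82°] uniform, h=10: full span → s += 10 → s = 10.0000
seg 2 [82°–199.2°] cycloidal, h=11: full span → s += 11 → s = 21.0000
seg 3 [199.2°–219.5°] uniform, h=14: full span → s += 14 → s = 35.0000
seg 4 [219.5°–296.7°] dwell: s stays 35.0000
seg 5 [296.7°–360°] cycloidal, h=12: θ=356.7° here. β=60, B=63.3. 12·(0.9479 − sin(2π·0.9479)/(2π)) = 11.9889 → s = 46.9889
radial distance = base radius + s = 43 + 46.9889 = 89.9889

89.9889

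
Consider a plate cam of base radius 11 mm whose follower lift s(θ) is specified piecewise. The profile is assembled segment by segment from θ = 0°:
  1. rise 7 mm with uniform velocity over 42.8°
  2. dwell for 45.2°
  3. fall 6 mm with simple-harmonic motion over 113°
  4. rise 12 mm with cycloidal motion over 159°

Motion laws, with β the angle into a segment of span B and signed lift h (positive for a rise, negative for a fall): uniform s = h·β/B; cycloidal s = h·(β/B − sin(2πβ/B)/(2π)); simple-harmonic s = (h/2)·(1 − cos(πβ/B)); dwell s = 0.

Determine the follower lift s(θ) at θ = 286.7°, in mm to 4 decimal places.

seg 1 [0°–42.8°] uniform, h=7: full span → s += 7 → s = 7.0000
seg 2 [42.8°–88°] dwell: s stays 7.0000
seg 3 [88°–201°] simple-harmonic, h=-6: full span → s += -6 → s = 1.0000
seg 4 [201°–360°] cycloidal, h=12: θ=286.7° here. β=85.7, B=159. 12·(0.5390 − sin(2π·0.5390)/(2π)) = 6.9312 → s = 7.9312

7.9312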